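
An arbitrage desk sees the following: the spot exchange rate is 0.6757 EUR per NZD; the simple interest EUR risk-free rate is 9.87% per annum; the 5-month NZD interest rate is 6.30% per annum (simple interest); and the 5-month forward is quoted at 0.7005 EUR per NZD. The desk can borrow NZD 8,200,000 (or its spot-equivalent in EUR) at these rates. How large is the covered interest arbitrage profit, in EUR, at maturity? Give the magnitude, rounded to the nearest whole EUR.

T = 5/12 years.
Invest the NZD and cover forward: 8,200,000 × 1.026250 × 0.7005 = EUR 5,894,882.63.
Convert at spot and invest in EUR: 8,200,000 × 0.6757 × 1.041125 = EUR 5,768,602.93.
The quoted forward overvalues NZD, so borrow EUR, buy NZD at spot, deposit the NZD at 6.30%, and sell the proceeds forward at 0.7005.
Arbitrage profit = |5,894,882.63 − 5,768,602.93| = EUR 126,280.

EUR 126,280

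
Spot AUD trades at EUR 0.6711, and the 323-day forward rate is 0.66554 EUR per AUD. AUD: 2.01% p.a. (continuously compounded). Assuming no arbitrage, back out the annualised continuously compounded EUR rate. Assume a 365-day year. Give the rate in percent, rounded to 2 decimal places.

T = 323/365 years.
CIP gives F = S · g_EUR/g_AUD, so g_EUR/g_AUD = 0.66554/0.6711 = 0.9917151.
AUD growth factor: e^(0.0201×323/365) = 1.0179463.
So the EUR growth factor = 1.0095127.
Take logs: ln 1.0095127 / (323/365) = 0.010699, so 1.07%.

1.07%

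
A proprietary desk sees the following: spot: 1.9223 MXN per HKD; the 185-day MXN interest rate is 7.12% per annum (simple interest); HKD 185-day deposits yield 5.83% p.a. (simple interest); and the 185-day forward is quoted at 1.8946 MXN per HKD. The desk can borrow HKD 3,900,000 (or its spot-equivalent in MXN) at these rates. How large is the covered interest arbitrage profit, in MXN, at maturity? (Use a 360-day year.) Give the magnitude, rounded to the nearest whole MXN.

T = 185/360 years.
Invest the HKD and cover forward: 3,900,000 × 1.029959722 × 1.8946 = MXN 7,610,310.59.
Convert at spot and invest in MXN: 3,900,000 × 1.9223 × 1.036588889 = MXN 7,771,275.80.
The quoted forward undervalues HKD, so borrow HKD, convert to MXN at spot, deposit the MXN at 7.12%, and buy HKD forward at 1.8946 to cover the loan.
Arbitrage profit = |7,610,310.59 − 7,771,275.80| = MXN 160,965.

MXN 160,965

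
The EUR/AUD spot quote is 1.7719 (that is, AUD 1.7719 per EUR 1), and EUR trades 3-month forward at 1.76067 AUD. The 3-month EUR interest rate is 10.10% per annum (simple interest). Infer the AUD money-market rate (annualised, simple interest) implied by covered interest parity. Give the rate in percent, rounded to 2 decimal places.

7.50%

T = 3/12 years.
CIP gives F = S · g_AUD/g_EUR, so g_AUD/g_EUR = 1.76067/1.7719 = 0.9936622.
The EUR side grows by 1 + 0.1010×3/12 = 1.025250.
Hence g_AUD = 1.0187522.
(1.0187522 − 1)/T = 0.075009, i.e. 7.50%.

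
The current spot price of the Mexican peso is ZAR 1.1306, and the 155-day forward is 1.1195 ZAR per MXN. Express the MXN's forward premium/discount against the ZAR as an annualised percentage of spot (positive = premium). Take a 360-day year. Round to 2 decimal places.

-2.28%

T = 155/360 years.
(F − S)/S = (1.1195 − 1.1306)/1.1306 = -0.0098178.
×(1/T) gives -2.28% p.a.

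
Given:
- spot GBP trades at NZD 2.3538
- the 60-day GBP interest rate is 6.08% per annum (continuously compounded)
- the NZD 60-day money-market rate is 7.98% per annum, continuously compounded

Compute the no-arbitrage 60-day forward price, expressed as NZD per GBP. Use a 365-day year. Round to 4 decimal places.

T = 60/365 years.
Growth of 1 NZD over T: e^(0.0798×60/365) = 1.0132042.
GBP growth factor: e^(0.0608×60/365) = 1.0100446.
So F = 2.3538 × 1.0132042 / 1.0100446 = 2.361163 (NZD/GBP).

2.3612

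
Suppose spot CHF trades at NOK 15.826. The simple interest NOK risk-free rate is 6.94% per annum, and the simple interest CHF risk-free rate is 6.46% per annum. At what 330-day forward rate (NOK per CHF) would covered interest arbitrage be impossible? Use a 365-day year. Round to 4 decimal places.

T = 330/365 years.
NOK growth factor: 1 + 0.0694×330/365 = 1.06274521.
Growth of 1 CHF over T: 1 + 0.0646×330/365 = 1.05840548.
So F = 15.826 × 1.06274521 / 1.05840548 = 15.890891 (NOK/CHF).

15.8909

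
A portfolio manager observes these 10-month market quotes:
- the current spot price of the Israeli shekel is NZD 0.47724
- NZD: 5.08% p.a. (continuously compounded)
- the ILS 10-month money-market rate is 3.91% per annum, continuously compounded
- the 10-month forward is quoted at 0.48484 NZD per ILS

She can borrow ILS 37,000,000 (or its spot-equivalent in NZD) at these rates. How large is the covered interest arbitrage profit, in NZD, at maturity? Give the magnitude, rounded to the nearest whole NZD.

T = 10/12 years.
Invest the ILS and cover forward: 37,000,000 × 1.0331199829 × 0.48484 = NZD 18,533,222.02.
Convert at spot and invest in NZD: 37,000,000 × 0.47724 × 1.0432421682 = NZD 18,421,445.02.
The quoted forward overvalues ILS, so borrow NZD, buy ILS at spot, deposit the ILS at 3.91%, and sell the proceeds forward at 0.48484.
The gap between the two covered legs is NZD 111,777.

NZD 111,777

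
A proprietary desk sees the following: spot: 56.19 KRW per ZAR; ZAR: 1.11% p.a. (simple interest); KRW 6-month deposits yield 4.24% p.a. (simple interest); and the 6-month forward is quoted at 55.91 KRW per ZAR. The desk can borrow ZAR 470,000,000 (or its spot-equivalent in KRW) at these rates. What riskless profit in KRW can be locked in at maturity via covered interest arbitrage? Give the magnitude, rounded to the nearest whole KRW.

T = 6/12 years.
Route A — deposit ZAR, sell forward: 470,000,000 × 1.005550 × 55.91 = KRW 26,423,541,235.00.
Route B — convert at spot, deposit KRW: 470,000,000 × 56.19 × 1.021200 = KRW 26,969,177,160.00.
The quoted forward undervalues ZAR, so borrow ZAR, convert to KRW at spot, deposit the KRW at 4.24%, and buy ZAR forward at 55.91 to cover the loan.
The gap between the two covered legs is KRW 545,635,925.

KRW 545,635,925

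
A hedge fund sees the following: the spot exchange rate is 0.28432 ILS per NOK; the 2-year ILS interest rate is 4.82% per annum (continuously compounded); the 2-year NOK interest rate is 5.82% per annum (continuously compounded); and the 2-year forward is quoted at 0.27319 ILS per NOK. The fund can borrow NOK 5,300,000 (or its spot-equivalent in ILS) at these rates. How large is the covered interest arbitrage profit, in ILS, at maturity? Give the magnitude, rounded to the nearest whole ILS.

T = 2 years.
Keep in NOK, deliver into the forward: 5,300,000·1.12344516·0.27319 = ILS 1,626,644.11.
Swap to ILS now, deposit: 5,300,000·0.28432·1.101199456 = ILS 1,659,393.06.
The quoted forward undervalues NOK, so borrow NOK, convert to ILS at spot, deposit the ILS at 4.82%, and buy NOK forward at 0.27319 to cover the loan.
Profit = 1,659,393.06 − 1,626,644.11 = ILS 32,749.

ILS 32,749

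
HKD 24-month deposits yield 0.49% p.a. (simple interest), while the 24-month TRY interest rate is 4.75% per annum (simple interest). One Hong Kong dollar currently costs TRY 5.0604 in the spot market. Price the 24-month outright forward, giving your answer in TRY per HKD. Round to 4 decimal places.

T = 2 years.
TRY growth factor: 1 + 0.0475×2 = 1.095000.
Growth of 1 HKD over T: 1 + 0.0049×2 = 1.009800.
Forward (TRY per HKD) = 5.0604 × 1.095000 / 1.009800 = 5.487362.

5.4874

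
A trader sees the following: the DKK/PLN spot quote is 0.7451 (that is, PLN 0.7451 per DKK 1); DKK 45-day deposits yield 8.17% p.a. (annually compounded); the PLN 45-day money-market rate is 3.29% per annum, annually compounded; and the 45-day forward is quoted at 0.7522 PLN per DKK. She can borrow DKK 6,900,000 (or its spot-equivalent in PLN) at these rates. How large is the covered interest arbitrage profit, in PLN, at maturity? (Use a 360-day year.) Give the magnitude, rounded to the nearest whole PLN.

PLN 79,347

T = 45/360 years.
Keep in DKK, deliver into the forward: 6,900,000·1.009865077·0.7522 = PLN 5,241,381.53.
Swap to PLN now, deposit: 6,900,000·0.7451·1.004054495 = PLN 5,162,034.93.
The quoted forward overvalues DKK, so borrow PLN, buy DKK at spot, deposit the DKK at 8.17%, and sell the proceeds forward at 0.7522.
Profit = 5,241,381.53 − 5,162,034.93 = PLN 79,347.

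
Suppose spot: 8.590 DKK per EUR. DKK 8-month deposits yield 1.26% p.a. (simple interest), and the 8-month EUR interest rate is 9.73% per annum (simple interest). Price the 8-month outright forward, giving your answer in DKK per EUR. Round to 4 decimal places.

8.1345

T = 8/12 years.
DKK growth factor: 1 + 0.0126×8/12 = 1.008400.
Growth of 1 EUR over T: 1 + 0.0973×8/12 = 1.0648667.
Forward (DKK per EUR) = 8.59 × 1.008400 / 1.0648667 = 8.134498.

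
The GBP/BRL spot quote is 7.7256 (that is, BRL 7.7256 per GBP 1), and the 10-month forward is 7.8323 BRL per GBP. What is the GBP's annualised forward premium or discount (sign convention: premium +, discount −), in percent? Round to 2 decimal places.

+1.66%

T = 10/12 years.
(F − S)/S = (7.8323 − 7.7256)/7.7256 = 0.0138112.
×(1/T) gives 1.66% p.a.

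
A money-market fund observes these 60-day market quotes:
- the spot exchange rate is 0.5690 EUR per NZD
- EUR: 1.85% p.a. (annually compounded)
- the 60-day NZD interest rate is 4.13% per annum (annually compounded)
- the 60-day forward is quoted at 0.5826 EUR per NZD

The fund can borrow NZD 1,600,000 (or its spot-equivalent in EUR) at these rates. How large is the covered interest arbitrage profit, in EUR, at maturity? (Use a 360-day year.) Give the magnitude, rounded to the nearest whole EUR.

EUR 25,283

T = 60/360 years.
Invest the NZD and cover forward: 1,600,000 × 1.00676779 × 0.5826 = EUR 938,468.66.
Convert at spot and invest in EUR: 1,600,000 × 0.5690 × 1.00305983 = EUR 913,185.67.
The quoted forward overvalues NZD, so borrow EUR, buy NZD at spot, deposit the NZD at 4.13%, and sell the proceeds forward at 0.5826.
Profit = 938,468.66 − 913,185.67 = EUR 25,283.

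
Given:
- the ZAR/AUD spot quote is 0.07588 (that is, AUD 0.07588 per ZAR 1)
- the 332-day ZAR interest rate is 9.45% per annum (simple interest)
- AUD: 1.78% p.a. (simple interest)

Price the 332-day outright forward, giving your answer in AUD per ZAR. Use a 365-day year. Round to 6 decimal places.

0.071005

T = 332/365 years.
AUD accumulates by 1 + 0.0178×332/365 = 1.0161907.
ZAR growth factor: 1 + 0.0945×332/365 = 1.0859562.
CIP: F = S · (grow AUD)/(grow ZAR) = 0.07588 × 1.0161907/1.0859562 = 0.07100521 AUD per ZAR.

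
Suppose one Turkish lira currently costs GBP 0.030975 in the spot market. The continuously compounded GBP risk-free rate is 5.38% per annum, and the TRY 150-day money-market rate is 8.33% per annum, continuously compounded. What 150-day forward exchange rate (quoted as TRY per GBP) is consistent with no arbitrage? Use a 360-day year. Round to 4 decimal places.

32.6834

T = 150/360 years.
GBP growth factor: e^(0.0538×150/360) = 1.02266981.
Growth of 1 TRY over T: e^(0.0833×150/360) = 1.0353177.
CIP: F = S · (grow GBP)/(grow TRY) = 0.030975 × 1.02266981/1.0353177 = 0.030596596 GBP per TRY.
Quoted the other way: 1/0.030596596 = 32.6834 TRY per GBP.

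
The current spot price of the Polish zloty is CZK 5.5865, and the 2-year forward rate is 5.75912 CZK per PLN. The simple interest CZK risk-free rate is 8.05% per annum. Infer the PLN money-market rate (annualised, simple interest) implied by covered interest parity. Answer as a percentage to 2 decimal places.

T = 2 years.
By CIP, F/S equals the CZK-to-PLN growth ratio: 5.75912/5.5865 = 1.0308995.
CZK growth factor: 1 + 0.0805×2 = 1.161000.
That pins the PLN growth at 1.126201.
r = (1.126201 − 1)/2 = 0.063101 → 6.31%.

6.31%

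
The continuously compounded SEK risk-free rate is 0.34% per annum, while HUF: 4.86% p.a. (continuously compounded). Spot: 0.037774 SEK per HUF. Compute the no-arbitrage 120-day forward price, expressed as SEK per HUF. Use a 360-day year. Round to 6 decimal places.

0.037209

T = 120/360 years.
SEK accumulates by e^(0.0034×120/360) = 1.001134.
Growth of 1 HUF over T: e^(0.0486×120/360) = 1.0163319.
Forward (SEK per HUF) = 0.037774 × 1.001134 / 1.0163319 = 0.03720914.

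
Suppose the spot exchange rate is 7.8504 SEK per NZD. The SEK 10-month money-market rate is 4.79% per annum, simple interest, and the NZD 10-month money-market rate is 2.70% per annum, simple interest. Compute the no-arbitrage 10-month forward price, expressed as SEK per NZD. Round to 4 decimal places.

7.9841

T = 10/12 years.
SEK accumulates by 1 + 0.0479×10/12 = 1.0399167.
NZD accumulates by 1 + 0.0270×10/12 = 1.022500.
So F = 7.8504 × 1.0399167 / 1.022500 = 7.984119 (SEK/NZD).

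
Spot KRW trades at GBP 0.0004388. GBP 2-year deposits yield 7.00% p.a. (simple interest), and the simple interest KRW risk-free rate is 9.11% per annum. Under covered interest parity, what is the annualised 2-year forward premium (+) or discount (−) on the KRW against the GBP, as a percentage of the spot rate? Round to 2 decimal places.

T = 2 years.
CIP forward (GBP per KRW) = 0.0004388 × 1.140000/1.182200 = 0.0004231365.
Annualised premium = (F − S)/S × (1/T) = (0.0004231365 − 0.0004388)/0.0004388 ÷ 2 = -1.78%.

-1.78%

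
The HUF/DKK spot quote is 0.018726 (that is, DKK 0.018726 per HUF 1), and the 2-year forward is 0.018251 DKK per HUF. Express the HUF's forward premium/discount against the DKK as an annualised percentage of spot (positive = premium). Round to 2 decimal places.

-1.27%

T = 2 years.
Period premium: (0.018251 − 0.018726)/0.018726 = -0.0253658.
Annualise by dividing by T: -0.0253658 / 2 = -0.012683 → -1.27%.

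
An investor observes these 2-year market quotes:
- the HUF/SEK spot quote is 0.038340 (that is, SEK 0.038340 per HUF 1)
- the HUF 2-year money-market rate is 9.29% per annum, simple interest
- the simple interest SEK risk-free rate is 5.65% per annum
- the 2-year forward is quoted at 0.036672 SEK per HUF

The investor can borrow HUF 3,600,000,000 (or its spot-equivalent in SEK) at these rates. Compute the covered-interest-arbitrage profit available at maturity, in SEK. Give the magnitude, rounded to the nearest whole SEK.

SEK 2,927,655

T = 2 years.
Invest the HUF and cover forward: 3,600,000,000 × 1.185800 × 0.036672 = SEK 156,548,367.36.
Convert at spot and invest in SEK: 3,600,000,000 × 0.038340 × 1.113000 = SEK 153,620,712.00.
The quoted forward overvalues HUF, so borrow SEK, buy HUF at spot, deposit the HUF at 9.29%, and sell the proceeds forward at 0.036672.
Arbitrage profit = |156,548,367.36 − 153,620,712.00| = SEK 2,927,655.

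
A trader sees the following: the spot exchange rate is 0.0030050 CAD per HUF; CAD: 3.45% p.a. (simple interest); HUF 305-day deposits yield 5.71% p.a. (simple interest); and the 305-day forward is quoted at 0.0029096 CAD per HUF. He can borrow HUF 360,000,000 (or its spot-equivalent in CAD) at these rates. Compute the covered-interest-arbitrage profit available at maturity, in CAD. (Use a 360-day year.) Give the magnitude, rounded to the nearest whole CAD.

T = 305/360 years.
Keep in HUF, deliver into the forward: 360,000,000·1.048376389·0.0029096 = CAD 1,098,128.14.
Swap to CAD now, deposit: 360,000,000·0.0030050·1.029229167 = CAD 1,113,420.11.
The quoted forward undervalues HUF, so borrow HUF, convert to CAD at spot, deposit the CAD at 3.45%, and buy HUF forward at 0.0029096 to cover the loan.
The gap between the two covered legs is CAD 15,292.

CAD 15,292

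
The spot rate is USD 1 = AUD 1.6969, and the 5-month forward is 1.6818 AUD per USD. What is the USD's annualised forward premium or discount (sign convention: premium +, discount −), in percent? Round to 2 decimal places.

T = 5/12 years.
Period premium: (1.6818 − 1.6969)/1.6969 = -0.0088986.
×(1/T) gives -2.14% p.a.

-2.14%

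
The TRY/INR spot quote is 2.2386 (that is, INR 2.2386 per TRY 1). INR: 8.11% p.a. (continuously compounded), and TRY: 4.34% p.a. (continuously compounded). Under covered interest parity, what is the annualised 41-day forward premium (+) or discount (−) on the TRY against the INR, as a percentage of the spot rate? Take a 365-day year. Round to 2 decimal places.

+3.78%

T = 41/365 years.
F = S · g_INR/g_TRY = 2.2386 × 1.0091515/1.004887 = 2.2481001.
Annualised premium = (F − S)/S × (1/T) = (2.2481001 − 2.2386)/2.2386 ÷ (41/365) = 3.78%.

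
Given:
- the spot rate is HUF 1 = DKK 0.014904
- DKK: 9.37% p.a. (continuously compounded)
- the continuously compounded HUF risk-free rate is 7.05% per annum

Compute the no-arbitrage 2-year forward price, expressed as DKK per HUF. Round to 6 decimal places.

0.015612

T = 2 years.
DKK growth factor: e^(0.0937×2) = 1.2061096.
HUF accumulates by e^(0.0705×2) = 1.1514246.
So F = 0.014904 × 1.2061096 / 1.1514246 = 0.01561184 (DKK/HUF).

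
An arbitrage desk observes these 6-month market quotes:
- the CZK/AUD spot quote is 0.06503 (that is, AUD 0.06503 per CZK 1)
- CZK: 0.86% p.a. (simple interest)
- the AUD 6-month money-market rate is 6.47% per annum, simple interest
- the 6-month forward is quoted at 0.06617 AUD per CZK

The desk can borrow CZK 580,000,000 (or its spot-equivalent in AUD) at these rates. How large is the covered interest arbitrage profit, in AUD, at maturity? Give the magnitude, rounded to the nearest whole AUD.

T = 6/12 years.
Invest the CZK and cover forward: 580,000,000 × 1.004300 × 0.06617 = AUD 38,543,627.98.
Convert at spot and invest in AUD: 580,000,000 × 0.06503 × 1.032350 = AUD 38,937,557.89.
The quoted forward undervalues CZK, so borrow CZK, convert to AUD at spot, deposit the AUD at 6.47%, and buy CZK forward at 0.06617 to cover the loan.
Profit = 38,937,557.89 − 38,543,627.98 = AUD 393,930.

AUD 393,930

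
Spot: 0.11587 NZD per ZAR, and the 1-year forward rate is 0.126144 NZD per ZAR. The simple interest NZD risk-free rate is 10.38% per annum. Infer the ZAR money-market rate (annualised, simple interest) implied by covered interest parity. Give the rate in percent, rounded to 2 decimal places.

1.39%

T = 1 year.
F/S = 0.126144/0.11587 = 1.0886683 = (growth of NZD) / (growth of ZAR).
The NZD side grows by 1 + 0.1038×1 = 1.103800.
So the ZAR growth factor = 1.0138993.
(1.0138993 − 1)/T = 0.013899, i.e. 1.39%.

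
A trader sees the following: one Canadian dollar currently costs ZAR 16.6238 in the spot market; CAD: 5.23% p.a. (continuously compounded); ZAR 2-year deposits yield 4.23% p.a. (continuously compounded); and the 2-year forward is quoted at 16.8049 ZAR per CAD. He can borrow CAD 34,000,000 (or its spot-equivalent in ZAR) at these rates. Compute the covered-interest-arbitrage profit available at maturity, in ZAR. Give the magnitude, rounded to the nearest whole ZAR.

ZAR 19,262,336

T = 2 years.
Route A — deposit CAD, sell forward: 34,000,000 × 1.11026641496 × 16.8049 = ZAR 634,369,146.61.
Route B — convert at spot, deposit ZAR: 34,000,000 × 16.6238 × 1.08828166696 = ZAR 615,106,810.36.
The quoted forward overvalues CAD, so borrow ZAR, buy CAD at spot, deposit the CAD at 5.23%, and sell the proceeds forward at 16.8049.
The gap between the two covered legs is ZAR 19,262,336.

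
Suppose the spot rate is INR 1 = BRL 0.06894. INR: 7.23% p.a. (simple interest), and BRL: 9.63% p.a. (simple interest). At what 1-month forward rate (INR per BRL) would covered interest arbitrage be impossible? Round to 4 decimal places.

14.4766

T = 1/12 years.
BRL accumulates by 1 + 0.0963×1/12 = 1.008025.
INR growth factor: 1 + 0.0723×1/12 = 1.006025.
CIP: F = S · (grow BRL)/(grow INR) = 0.06894 × 1.008025/1.006025 = 0.069077054 BRL per INR.
Quoted the other way: 1/0.069077054 = 14.4766 INR per BRL.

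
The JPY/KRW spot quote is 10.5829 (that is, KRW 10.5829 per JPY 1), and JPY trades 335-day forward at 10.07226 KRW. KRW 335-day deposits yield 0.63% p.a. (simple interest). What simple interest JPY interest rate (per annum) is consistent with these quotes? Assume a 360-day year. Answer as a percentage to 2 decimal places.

T = 335/360 years.
CIP gives F = S · g_KRW/g_JPY, so g_KRW/g_JPY = 10.07226/10.5829 = 0.9517486.
KRW growth factor: 1 + 0.0063×335/360 = 1.0058625.
So the JPY growth factor = 1.0568573.
r = (1.0568573 − 1)/(335/360) = 0.061100 → 6.11%.

6.11%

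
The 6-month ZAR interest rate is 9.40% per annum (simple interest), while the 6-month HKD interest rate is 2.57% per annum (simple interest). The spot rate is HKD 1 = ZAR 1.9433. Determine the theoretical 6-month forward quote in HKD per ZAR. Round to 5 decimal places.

T = 6/12 years.
ZAR accumulates by 1 + 0.0940×6/12 = 1.047000.
Growth of 1 HKD over T: 1 + 0.0257×6/12 = 1.012850.
CIP: F = S · (grow ZAR)/(grow HKD) = 1.9433 × 1.047000/1.012850 = 2.008822 ZAR per HKD.
Quoted the other way: 1/2.008822 = 0.49780 HKD per ZAR.

0.49780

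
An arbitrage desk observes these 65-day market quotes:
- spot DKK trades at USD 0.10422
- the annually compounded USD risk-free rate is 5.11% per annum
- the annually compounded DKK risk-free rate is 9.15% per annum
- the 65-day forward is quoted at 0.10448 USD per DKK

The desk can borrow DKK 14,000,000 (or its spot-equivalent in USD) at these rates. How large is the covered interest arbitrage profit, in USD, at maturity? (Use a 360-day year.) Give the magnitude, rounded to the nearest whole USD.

USD 13,758

T = 65/360 years.
Route A — deposit DKK, sell forward: 14,000,000 × 1.015933772 × 0.10448 = USD 1,486,026.65.
Route B — convert at spot, deposit USD: 14,000,000 × 0.10422 × 1.009038997 = USD 1,472,268.62.
The quoted forward overvalues DKK, so borrow USD, buy DKK at spot, deposit the DKK at 9.15%, and sell the proceeds forward at 0.10448.
The gap between the two covered legs is USD 13,758.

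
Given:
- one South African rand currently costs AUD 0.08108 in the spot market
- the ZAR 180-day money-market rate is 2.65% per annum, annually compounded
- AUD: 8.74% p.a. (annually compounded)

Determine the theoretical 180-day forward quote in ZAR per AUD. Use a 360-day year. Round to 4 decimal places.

11.9832

T = 180/360 years.
Growth of 1 AUD over T: (1 + 0.0874)^(180/360) = 1.04278473.
ZAR accumulates by (1 + 0.0265)^(180/360) = 1.01316336.
Forward (AUD per ZAR) = 0.08108 × 1.04278473 / 1.01316336 = 0.083450497.
Quoted the other way: 1/0.083450497 = 11.9832 ZAR per AUD.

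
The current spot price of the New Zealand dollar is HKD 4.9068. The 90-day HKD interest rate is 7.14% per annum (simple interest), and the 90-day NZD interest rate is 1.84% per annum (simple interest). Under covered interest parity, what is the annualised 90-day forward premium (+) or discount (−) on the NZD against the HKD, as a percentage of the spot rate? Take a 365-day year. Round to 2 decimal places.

T = 90/365 years.
F = S · g_HKD/g_NZD = 4.9068 × 1.0176055/1.004537 = 4.9706349.
(F − S)/S ÷ T = (4.9706349 − 4.9068)/4.9068/(90/365) = 0.052761 → 5.28%.

+5.28%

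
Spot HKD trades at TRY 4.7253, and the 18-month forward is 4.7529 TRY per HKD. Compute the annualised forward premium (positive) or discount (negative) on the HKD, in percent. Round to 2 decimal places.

+0.39%

T = 18/12 years.
Period premium: (4.7529 − 4.7253)/4.7253 = 0.0058409.
Annualise by dividing by T: 0.0058409 / (18/12) = 0.003894 → 0.39%.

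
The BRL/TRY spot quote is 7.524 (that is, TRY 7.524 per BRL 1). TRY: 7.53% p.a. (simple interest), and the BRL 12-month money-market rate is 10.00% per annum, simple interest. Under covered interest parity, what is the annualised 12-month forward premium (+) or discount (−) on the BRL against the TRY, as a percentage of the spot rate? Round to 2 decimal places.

T = 1 year.
No-arbitrage forward: 7.524 × 1.075300 / 1.100000 = 7.355052 TRY/BRL.
(F − S)/S ÷ T = (7.355052 − 7.524)/7.524/1 = -0.022455 → -2.25%.

-2.25%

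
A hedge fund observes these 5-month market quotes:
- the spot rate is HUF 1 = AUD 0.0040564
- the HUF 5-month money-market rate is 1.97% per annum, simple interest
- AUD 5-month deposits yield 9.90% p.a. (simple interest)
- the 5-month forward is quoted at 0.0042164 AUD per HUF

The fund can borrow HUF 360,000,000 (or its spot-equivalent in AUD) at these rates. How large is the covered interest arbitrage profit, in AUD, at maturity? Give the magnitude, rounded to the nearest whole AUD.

T = 5/12 years.
Invest the HUF and cover forward: 360,000,000 × 1.008208333 × 0.0042164 = AUD 1,530,363.46.
Convert at spot and invest in AUD: 360,000,000 × 0.0040564 × 1.041250 = AUD 1,520,541.54.
The quoted forward overvalues HUF, so borrow AUD, buy HUF at spot, deposit the HUF at 1.97%, and sell the proceeds forward at 0.0042164.
Arbitrage profit = |1,530,363.46 − 1,520,541.54| = AUD 9,822.

AUD 9,822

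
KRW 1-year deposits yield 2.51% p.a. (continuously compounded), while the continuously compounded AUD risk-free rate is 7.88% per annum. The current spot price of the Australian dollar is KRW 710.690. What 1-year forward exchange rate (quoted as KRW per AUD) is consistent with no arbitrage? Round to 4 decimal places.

673.5326

T = 1 year.
Growth of 1 KRW over T: e^(0.0251×1) = 1.025417657.
AUD growth factor: e^(0.0788×1) = 1.081987903.
So F = 710.69 × 1.025417657 / 1.081987903 = 673.532553 (KRW/AUD).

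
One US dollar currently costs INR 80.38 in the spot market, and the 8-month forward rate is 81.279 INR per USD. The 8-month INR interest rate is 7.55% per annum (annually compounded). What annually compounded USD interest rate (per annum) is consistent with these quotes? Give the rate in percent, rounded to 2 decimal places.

5.77%

T = 8/12 years.
F/S = 81.279/80.38 = 1.0111844 = (growth of INR) / (growth of USD).
The INR side grows by (1 + 0.0755)^(8/12) = 1.0497203.
That pins the USD growth at 1.0381097.
r = 1.0381097^(12/8) − 1 = 0.057706 → 5.77%.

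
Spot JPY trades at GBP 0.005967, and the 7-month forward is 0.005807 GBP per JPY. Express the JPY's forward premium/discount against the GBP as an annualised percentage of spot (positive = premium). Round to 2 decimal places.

T = 7/12 years.
Period premium: (0.005807 − 0.005967)/0.005967 = -0.0268141.
×(1/T) gives -4.60% p.a.

-4.60%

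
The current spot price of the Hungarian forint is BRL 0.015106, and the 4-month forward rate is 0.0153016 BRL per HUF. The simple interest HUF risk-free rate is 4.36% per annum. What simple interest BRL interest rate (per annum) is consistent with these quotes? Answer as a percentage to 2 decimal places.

T = 4/12 years.
F/S = 0.0153016/0.015106 = 1.0129485 = (growth of BRL) / (growth of HUF).
The HUF side grows by 1 + 0.0436×4/12 = 1.0145333.
Hence g_BRL = 1.027670.
r = (1.027670 − 1)/(4/12) = 0.083010 → 8.30%.

8.30%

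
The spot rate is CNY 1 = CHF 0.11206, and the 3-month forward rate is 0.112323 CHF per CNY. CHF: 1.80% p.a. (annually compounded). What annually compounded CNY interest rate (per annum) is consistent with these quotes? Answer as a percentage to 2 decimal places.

T = 3/12 years.
By CIP, F/S equals the CHF-to-CNY growth ratio: 0.112323/0.11206 = 1.0023470.
The CHF side grows by (1 + 0.0180)^(3/12) = 1.0044699.
So the CNY growth factor = 1.0021179.
r = 1.0021179^(12/3) − 1 = 0.008499 → 0.85%.

0.85%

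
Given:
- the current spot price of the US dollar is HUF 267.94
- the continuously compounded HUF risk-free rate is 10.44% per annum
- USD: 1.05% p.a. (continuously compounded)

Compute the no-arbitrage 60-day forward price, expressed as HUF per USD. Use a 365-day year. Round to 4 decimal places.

272.1079

T = 60/365 years.
HUF accumulates by e^(0.1044×60/365) = 1.017309751.
USD growth factor: e^(0.0105×60/365) = 1.001727518.
So F = 267.94 × 1.017309751 / 1.001727518 = 272.107903 (HUF/USD).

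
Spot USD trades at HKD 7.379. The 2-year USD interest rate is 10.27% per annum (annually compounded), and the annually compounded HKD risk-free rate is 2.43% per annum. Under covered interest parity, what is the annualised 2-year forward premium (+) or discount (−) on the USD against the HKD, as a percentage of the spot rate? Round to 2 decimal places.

-6.86%

T = 2 years.
CIP forward (HKD per USD) = 7.379 × 1.0491905/1.2159473 = 6.367033.
(F − S)/S ÷ T = (6.367033 − 7.379)/7.379/2 = -0.068571 → -6.86%.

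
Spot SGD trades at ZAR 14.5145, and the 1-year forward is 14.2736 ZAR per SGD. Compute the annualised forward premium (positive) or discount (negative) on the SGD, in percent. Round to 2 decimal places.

-1.66%

T = 1 year.
SGD trades forward at -1.65972% vs spot over the period.
Per annum: -0.0165972 / 1 = -0.016597 = -1.66%.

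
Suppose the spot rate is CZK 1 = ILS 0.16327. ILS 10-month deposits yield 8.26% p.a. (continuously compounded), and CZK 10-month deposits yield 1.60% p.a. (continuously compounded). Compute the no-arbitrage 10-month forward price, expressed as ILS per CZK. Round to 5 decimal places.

0.17259

T = 10/12 years.
Growth of 1 ILS over T: e^(0.0826×10/12) = 1.0712577.
CZK growth factor: e^(0.0160×10/12) = 1.0134226.
So F = 0.16327 × 1.0712577 / 1.0134226 = 0.1725877 (ILS/CZK).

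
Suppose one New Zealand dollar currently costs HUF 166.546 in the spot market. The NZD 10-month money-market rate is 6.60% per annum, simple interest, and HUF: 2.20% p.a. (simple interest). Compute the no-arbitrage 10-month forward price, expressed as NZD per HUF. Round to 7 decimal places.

0.0062205

T = 10/12 years.
HUF accumulates by 1 + 0.0220×10/12 = 1.0183333.
NZD growth factor: 1 + 0.0660×10/12 = 1.055000.
Forward (HUF per NZD) = 166.546 × 1.0183333 / 1.055000 = 160.7577.
Invert for NZD per HUF: 1 / 160.7577 = 0.0062205.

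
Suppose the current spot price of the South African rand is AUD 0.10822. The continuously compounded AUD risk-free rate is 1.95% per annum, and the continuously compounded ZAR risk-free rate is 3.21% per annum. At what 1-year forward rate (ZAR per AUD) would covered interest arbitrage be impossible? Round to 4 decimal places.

T = 1 year.
AUD accumulates by e^(0.0195×1) = 1.0196914.
Growth of 1 ZAR over T: e^(0.0321×1) = 1.0326208.
Forward (AUD per ZAR) = 0.10822 × 1.0196914 / 1.0326208 = 0.1068650.
Quoted the other way: 1/0.1068650 = 9.3576 ZAR per AUD.

9.3576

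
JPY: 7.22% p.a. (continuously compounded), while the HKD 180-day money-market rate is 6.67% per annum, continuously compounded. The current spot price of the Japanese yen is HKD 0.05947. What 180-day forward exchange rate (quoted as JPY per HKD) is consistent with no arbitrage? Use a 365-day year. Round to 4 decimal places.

16.8609

T = 180/365 years.
Growth of 1 HKD over T: e^(0.0667×180/365) = 1.03344011.
JPY growth factor: e^(0.0722×180/365) = 1.03624695.
Forward (HKD per JPY) = 0.05947 × 1.03344011 / 1.03624695 = 0.059308916.
Quoted the other way: 1/0.059308916 = 16.8609 JPY per HKD.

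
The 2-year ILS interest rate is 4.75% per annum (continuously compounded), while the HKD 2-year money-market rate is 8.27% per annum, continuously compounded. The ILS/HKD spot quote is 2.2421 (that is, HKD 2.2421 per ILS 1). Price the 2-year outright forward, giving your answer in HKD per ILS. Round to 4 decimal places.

2.4056

T = 2 years.
HKD accumulates by e^(0.0827×2) = 1.179865.
ILS accumulates by e^(0.0475×2) = 1.0996589.
Forward (HKD per ILS) = 2.2421 × 1.179865 / 1.0996589 = 2.405633.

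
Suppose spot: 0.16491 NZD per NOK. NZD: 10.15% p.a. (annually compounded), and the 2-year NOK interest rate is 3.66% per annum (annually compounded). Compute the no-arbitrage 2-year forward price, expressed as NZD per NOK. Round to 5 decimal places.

T = 2 years.
NZD accumulates by (1 + 0.1015)^2 = 1.2133022.
Growth of 1 NOK over T: (1 + 0.0366)^2 = 1.0745396.
So F = 0.16491 × 1.2133022 / 1.0745396 = 0.1862059 (NZD/NOK).

0.18621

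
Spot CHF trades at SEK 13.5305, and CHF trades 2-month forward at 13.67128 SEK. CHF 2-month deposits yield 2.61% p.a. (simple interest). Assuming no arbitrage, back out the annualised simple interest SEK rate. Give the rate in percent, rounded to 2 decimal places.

8.88%

T = 2/12 years.
CIP gives F = S · g_SEK/g_CHF, so g_SEK/g_CHF = 13.67128/13.5305 = 1.0104046.
CHF growth factor: 1 + 0.0261×2/12 = 1.004350.
That pins the SEK growth at 1.0147999.
(1.0147999 − 1)/T = 0.088799, i.e. 8.88%.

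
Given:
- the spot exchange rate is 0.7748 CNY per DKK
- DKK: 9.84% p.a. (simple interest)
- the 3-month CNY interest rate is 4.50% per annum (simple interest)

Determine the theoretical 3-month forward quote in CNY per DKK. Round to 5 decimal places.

0.76470

T = 3/12 years.
CNY accumulates by 1 + 0.0450×3/12 = 1.011250.
Growth of 1 DKK over T: 1 + 0.0984×3/12 = 1.024600.
So F = 0.7748 × 1.011250 / 1.024600 = 0.7647048 (CNY/DKK).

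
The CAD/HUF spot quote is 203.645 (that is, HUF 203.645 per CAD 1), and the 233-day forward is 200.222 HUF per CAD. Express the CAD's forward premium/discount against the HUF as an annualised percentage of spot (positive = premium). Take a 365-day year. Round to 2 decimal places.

-2.63%

T = 233/365 years.
(F − S)/S = (200.222 − 203.645)/203.645 = -0.0168087.
Per annum: -0.0168087 / (233/365) = -0.026331 = -2.63%.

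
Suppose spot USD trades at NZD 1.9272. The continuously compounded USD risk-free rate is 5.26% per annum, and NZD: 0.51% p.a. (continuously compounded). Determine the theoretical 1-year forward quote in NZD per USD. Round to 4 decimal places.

1.8378

T = 1 year.
NZD growth factor: e^(0.0051×1) = 1.005113.
Growth of 1 USD over T: e^(0.0526×1) = 1.054008.
Forward (NZD per USD) = 1.9272 × 1.005113 / 1.054008 = 1.837798.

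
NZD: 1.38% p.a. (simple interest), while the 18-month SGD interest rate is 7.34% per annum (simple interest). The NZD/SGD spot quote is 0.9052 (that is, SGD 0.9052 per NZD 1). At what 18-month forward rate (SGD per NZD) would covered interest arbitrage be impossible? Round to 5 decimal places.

T = 18/12 years.
Growth of 1 SGD over T: 1 + 0.0734×18/12 = 1.110100.
Growth of 1 NZD over T: 1 + 0.0138×18/12 = 1.020700.
So F = 0.9052 × 1.110100 / 1.020700 = 0.9844837 (SGD/NZD).

0.98448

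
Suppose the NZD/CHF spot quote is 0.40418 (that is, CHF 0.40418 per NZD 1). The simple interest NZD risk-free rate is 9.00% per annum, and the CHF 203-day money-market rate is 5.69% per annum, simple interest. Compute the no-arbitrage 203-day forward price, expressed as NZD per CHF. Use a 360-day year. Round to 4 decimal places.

T = 203/360 years.
Growth of 1 CHF over T: 1 + 0.0569×203/360 = 1.0320853.
NZD accumulates by 1 + 0.0900×203/360 = 1.050750.
Forward (CHF per NZD) = 0.40418 × 1.0320853 / 1.050750 = 0.3970005.
Quoted the other way: 1/0.3970005 = 2.5189 NZD per CHF.

2.5189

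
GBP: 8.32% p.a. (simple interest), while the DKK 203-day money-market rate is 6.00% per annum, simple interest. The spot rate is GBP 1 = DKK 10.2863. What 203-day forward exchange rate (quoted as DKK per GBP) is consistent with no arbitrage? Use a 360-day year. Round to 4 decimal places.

10.1578

T = 203/360 years.
DKK accumulates by 1 + 0.0600×203/360 = 1.03383333.
GBP growth factor: 1 + 0.0832×203/360 = 1.04691556.
CIP: F = S · (grow DKK)/(grow GBP) = 10.2863 × 1.03383333/1.04691556 = 10.157763 DKK per GBP.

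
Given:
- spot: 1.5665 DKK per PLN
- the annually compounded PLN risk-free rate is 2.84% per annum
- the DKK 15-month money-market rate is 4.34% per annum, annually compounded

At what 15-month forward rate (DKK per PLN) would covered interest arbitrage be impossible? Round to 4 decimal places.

T = 15/12 years.
Growth of 1 DKK over T: (1 + 0.0434)^(15/12) = 1.0545412.
Growth of 1 PLN over T: (1 + 0.0284)^(15/12) = 1.0356251.
Forward (DKK per PLN) = 1.5665 × 1.0545412 / 1.0356251 = 1.595113.

1.5951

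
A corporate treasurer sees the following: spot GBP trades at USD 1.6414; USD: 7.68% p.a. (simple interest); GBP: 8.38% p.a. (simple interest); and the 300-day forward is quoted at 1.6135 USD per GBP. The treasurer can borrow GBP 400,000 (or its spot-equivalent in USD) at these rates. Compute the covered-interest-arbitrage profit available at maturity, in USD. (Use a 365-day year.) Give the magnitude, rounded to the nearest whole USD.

USD 8,151

T = 300/365 years.
Route A — deposit GBP, sell forward: 400,000 × 1.06887671 × 1.6135 = USD 689,853.03.
Route B — convert at spot, deposit USD: 400,000 × 1.6414 × 1.06312329 = USD 698,004.23.
The quoted forward undervalues GBP, so borrow GBP, convert to USD at spot, deposit the USD at 7.68%, and buy GBP forward at 1.6135 to cover the loan.
The gap between the two covered legs is USD 8,151.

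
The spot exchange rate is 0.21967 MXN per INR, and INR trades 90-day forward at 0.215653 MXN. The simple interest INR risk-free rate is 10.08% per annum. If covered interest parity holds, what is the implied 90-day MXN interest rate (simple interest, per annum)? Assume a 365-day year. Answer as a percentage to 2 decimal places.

T = 90/365 years.
CIP gives F = S · g_MXN/g_INR, so g_MXN/g_INR = 0.215653/0.21967 = 0.9817135.
The INR side grows by 1 + 0.1008×90/365 = 1.0248548.
So the MXN growth factor = 1.0061138.
r = (1.0061138 − 1)/(90/365) = 0.024795 → 2.48%.

2.48%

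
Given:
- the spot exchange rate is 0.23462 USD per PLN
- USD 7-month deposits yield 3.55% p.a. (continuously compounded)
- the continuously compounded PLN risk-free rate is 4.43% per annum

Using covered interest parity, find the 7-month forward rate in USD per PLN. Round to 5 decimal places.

0.23342

T = 7/12 years.
USD growth factor: e^(0.0355×7/12) = 1.0209242.
PLN growth factor: e^(0.0443×7/12) = 1.0261785.
Forward (USD per PLN) = 0.23462 × 1.0209242 / 1.0261785 = 0.2334187.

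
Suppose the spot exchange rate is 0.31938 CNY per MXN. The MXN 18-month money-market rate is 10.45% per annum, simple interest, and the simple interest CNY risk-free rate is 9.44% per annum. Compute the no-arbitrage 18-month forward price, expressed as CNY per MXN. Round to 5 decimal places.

T = 18/12 years.
Growth of 1 CNY over T: 1 + 0.0944×18/12 = 1.141600.
MXN accumulates by 1 + 0.1045×18/12 = 1.156750.
Forward (CNY per MXN) = 0.31938 × 1.141600 / 1.156750 = 0.3151971.

0.31520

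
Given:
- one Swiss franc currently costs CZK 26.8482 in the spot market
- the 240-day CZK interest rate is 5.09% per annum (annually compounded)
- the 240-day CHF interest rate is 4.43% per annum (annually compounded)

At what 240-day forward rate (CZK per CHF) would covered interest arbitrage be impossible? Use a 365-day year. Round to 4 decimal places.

26.9597

T = 240/365 years.
CZK accumulates by (1 + 0.0509)^(240/365) = 1.03318324.
Growth of 1 CHF over T: (1 + 0.0443)^(240/365) = 1.02891208.
So F = 26.8482 × 1.03318324 / 1.02891208 = 26.959651 (CZK/CHF).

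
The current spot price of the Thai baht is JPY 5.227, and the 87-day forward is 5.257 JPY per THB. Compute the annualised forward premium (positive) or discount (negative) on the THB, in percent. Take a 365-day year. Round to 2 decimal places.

+2.41%

T = 87/365 years.
Period premium: (5.257 − 5.227)/5.227 = 0.0057394.
Per annum: 0.0057394 / (87/365) = 0.024079 = 2.41%.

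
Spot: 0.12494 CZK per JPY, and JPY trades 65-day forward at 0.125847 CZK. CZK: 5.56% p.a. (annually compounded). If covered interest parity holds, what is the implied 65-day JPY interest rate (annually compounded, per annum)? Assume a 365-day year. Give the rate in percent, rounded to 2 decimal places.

T = 65/365 years.
F/S = 0.125847/0.12494 = 1.0072595 = (growth of CZK) / (growth of JPY).
CZK growth factor: (1 + 0.0556)^(65/365) = 1.0096825.
That pins the JPY growth at 1.0024055.
Annualise: 1.0024055^(365/65) − 1 = 0.013583 = 1.36%.

1.36%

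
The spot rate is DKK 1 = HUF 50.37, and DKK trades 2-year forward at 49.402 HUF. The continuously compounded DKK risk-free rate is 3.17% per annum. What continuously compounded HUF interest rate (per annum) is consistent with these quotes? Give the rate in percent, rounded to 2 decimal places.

2.20%

T = 2 years.
By CIP, F/S equals the HUF-to-DKK growth ratio: 49.402/50.37 = 0.9807822.
DKK growth factor: e^(0.0317×2) = 1.0654529.
Hence g_HUF = 1.0449772.
r = ln(1.0449772)/2 = 0.021998 → 2.20%.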